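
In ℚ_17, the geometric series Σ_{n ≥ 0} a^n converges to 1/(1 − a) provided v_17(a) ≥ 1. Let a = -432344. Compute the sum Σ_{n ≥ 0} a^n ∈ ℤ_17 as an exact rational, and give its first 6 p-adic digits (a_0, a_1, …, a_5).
Σ a^n = 1/(1 − a) = 1/432345;  first 6 digits = (1, 0, 0, 14, 11, 16)

v_17(a) = 3 ≥ 1, so the series converges in ℤ_17 to 1/(1 − a) = 1/(1 − (-432344)) = 1/432345. Expand this rational in ℤ_17: compute digits iteratively via d_i = x_i mod 17, x_{i+1} = (x_i − d_i)/17. The first 6 digits are (1, 0, 0, 14, 11, 16).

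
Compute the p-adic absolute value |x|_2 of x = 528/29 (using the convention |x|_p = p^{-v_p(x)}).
|528/29|_2 = 1/16

Step 1 — compute v_2(x) by factoring powers of 2 out of the numerator and denominator: v_2(528/29) = 4. Step 2 — apply |x|_p = p^{-v_p(x)} = 2^{-4} = 1/16.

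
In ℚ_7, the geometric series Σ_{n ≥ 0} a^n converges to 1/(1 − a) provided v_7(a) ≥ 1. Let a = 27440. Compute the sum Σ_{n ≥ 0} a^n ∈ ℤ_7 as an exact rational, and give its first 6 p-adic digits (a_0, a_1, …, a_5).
Σ a^n = 1/(1 − a) = -1/27439;  first 6 digits = (1, 0, 0, 3, 4, 1)

v_7(a) = 3 ≥ 1, so the series converges in ℤ_7 to 1/(1 − a) = 1/(1 − 27440) = -1/27439. Expand this rational in ℤ_7: compute digits iteratively via d_i = x_i mod 7, x_{i+1} = (x_i − d_i)/7. The first 6 digits are (1, 0, 0, 3, 4, 1).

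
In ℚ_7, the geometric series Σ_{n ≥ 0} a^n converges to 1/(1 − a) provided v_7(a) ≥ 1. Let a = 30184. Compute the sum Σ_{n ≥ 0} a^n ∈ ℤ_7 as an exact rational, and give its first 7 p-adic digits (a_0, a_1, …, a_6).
Σ a^n = 1/(1 − a) = -1/30183;  first 7 digits = (1, 0, 0, 4, 5, 1, 2)

v_7(a) = 3 ≥ 1, so the series converges in ℤ_7 to 1/(1 − a) = 1/(1 − 30184) = -1/30183. Expand this rational in ℤ_7: compute digits iteratively via d_i = x_i mod 7, x_{i+1} = (x_i − d_i)/7. The first 7 digits are (1, 0, 0, 4, 5, 1, 2).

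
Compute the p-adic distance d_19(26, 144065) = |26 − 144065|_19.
d_19(26, 144065) = 1/6859

Step 1 — x − y = 26 − 144065 = -144039. Step 2 — v_19(-144039) = 3 (factor: -144039 = −(19^3 · 21); the sign does not affect v_p). Step 3 — |x − y|_19 = 19^{-3} = 1/6859.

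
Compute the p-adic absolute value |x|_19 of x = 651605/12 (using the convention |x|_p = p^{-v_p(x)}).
|651605/12|_19 = 1/130321

Step 1 — compute v_19(x) by factoring powers of 19 out of the numerator and denominator: v_19(651605/12) = 4. Step 2 — apply |x|_p = p^{-v_p(x)} = 19^{-4} = 1/130321.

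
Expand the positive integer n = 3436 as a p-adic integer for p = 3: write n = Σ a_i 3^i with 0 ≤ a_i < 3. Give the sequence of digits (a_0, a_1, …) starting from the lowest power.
(a_0, a_1, …) = (1, 2, 0, 1, 0, 2, 1, 1)

Repeated division by 3 gives the digits low-to-high: 3436 = 1 + 2·3^1 + 1·3^3 + 2·3^5 + 1·3^6 + 1·3^7. Digit sequence: (1, 2, 0, 1, 0, 2, 1, 1).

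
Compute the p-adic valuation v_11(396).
v_11(396) = 1

v_11(n) is the largest exponent k such that 11^k divides n. Factor out: 396 = 11^1 · 36. (Sign doesn't affect v_p.) So v_11(396) = 1.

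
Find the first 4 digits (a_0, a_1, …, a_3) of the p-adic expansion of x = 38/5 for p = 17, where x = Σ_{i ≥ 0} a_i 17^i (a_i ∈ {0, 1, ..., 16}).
(a_0, …, a_3) = (11, 10, 13, 6)

v_17(38/5) = 0 (numerator and denominator both coprime to 17), so x ∈ ℤ_17^×. Compute digits iteratively via a_i = x_i mod 17, x_{i+1} = (x_i − a_i)/17, with x_0 = x:
  x_0 = 38/5;  a_0 = 11;  x_1 = (x_0 − 11)/17 = -1/5
  x_1 = -1/5;  a_1 = 10;  x_2 = (x_1 − 10)/17 = -3/5
  x_2 = -3/5;  a_2 = 13;  x_3 = (x_2 − 13)/17 = -4/5
  x_3 = -4/5;  a_3 = 6;  x_4 = (x_3 − 6)/17 = -2/5
Digits: (11, 10, 13, 6).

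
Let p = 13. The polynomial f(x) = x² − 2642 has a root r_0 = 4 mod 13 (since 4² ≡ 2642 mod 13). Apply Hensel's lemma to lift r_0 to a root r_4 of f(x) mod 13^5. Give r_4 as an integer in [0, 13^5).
r_4 = 300434 (mod 371293)

Hensel's recurrence: r_{i+1} = r_i − f(r_i)·(f′(r_i))^{-1} mod 13^{i+2}, with f′(x) = 2x. Iterate:
  r_0 = 4 (mod 13)
  r_1 = 121 (mod 169)
  r_2 = 1642 (mod 2197)
  r_3 = 14824 (mod 28561)
  r_4 = 300434 (mod 371293)
Final: r_4 = 300434, and one checks f(r_4) ≡ 0 mod 13^5.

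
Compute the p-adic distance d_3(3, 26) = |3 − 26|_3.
d_3(3, 26) = 1

Step 1 — x − y = 3 − 26 = -23. Step 2 — v_3(-23) = 0 (factor: -23 = −(3^0 · 23); the sign does not affect v_p). Step 3 — |x − y|_3 = 3^{0} = 1.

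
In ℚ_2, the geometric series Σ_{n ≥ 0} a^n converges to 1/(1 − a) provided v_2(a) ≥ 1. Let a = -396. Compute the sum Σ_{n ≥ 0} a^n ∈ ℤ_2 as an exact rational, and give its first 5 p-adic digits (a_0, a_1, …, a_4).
Σ a^n = 1/(1 − a) = 1/397;  first 5 digits = (1, 0, 1, 0, 0)

v_2(a) = 2 ≥ 1, so the series converges in ℤ_2 to 1/(1 − a) = 1/(1 − (-396)) = 1/397. Expand this rational in ℤ_2: compute digits iteratively via d_i = x_i mod 2, x_{i+1} = (x_i − d_i)/2. The first 5 digits are (1, 0, 1, 0, 0).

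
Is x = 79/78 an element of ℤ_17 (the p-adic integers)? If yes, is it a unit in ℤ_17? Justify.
x ∈ ℤ_17^× (unit); v_17(x) = 0

ℤ_17 = {x ∈ ℚ_17 : v_17(x) ≥ 0} and ℤ_17^× = {x ∈ ℤ_17 : v_17(x) = 0}. Here v_17(79/78) = v_17(num) − v_17(den) = 0; compare against these criteria.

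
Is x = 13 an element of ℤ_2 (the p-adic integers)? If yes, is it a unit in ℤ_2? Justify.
x ∈ ℤ_2^× (unit); v_2(x) = 0

ℤ_2 = {x ∈ ℚ_2 : v_2(x) ≥ 0} and ℤ_2^× = {x ∈ ℤ_2 : v_2(x) = 0}. Here v_2(13) = v_2(num) − v_2(den) = 0; compare against these criteria.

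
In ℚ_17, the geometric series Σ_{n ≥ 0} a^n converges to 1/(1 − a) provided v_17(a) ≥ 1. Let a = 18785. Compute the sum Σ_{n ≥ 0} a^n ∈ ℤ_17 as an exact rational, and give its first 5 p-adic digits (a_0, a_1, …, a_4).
Σ a^n = 1/(1 − a) = -1/18784;  first 5 digits = (1, 0, 14, 3, 9)

v_17(a) = 2 ≥ 1, so the series converges in ℤ_17 to 1/(1 − a) = 1/(1 − 18785) = -1/18784. Expand this rational in ℤ_17: compute digits iteratively via d_i = x_i mod 17, x_{i+1} = (x_i − d_i)/17. The first 5 digits are (1, 0, 14, 3, 9).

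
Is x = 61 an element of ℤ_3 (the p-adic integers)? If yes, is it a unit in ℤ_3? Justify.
x ∈ ℤ_3^× (unit); v_3(x) = 0

ℤ_3 = {x ∈ ℚ_3 : v_3(x) ≥ 0} and ℤ_3^× = {x ∈ ℤ_3 : v_3(x) = 0}. Here v_3(61) = v_3(num) − v_3(den) = 0; compare against these criteria.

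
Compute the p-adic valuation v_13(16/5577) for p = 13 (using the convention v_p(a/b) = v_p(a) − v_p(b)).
v_13(16/5577) = -2

Factor powers of 13 from the numerator and denominator of the reduced fraction: 16 = 13^0 · 16 and 5577 = 13^2 · 33. Apply v_p(a/b) = v_p(a) − v_p(b): v_13(16/5577) = 0 − 2 = -2.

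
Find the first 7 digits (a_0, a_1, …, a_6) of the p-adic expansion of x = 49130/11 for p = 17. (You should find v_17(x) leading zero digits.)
(a_0, …, a_6) = (0, 0, 0, 4, 6, 12, 7)

v_17(49130/11) = 3, so a_0 = ... = a_2 = 0. Factor out: x = 17^3 · u with u = 10/11 a unit in ℤ_17. Expand u iteratively via a_{v+i} = u_i mod 17, u_{i+1} = (u_i − a_{v+i})/17:
  u_0 = 10/11;  a_3 = 4;  u_1 = (u_0 − 4)/17 = -2/11
  u_1 = -2/11;  a_4 = 6;  u_2 = (u_1 − 6)/17 = -4/11
  u_2 = -4/11;  a_5 = 12;  u_3 = (u_2 − 12)/17 = -8/11
  u_3 = -8/11;  a_6 = 7;  u_4 = (u_3 − 7)/17 = -5/11
Digits: (0, 0, 0, 4, 6, 12, 7).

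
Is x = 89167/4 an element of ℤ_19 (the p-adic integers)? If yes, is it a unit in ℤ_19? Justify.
x ∈ ℤ_19 but not a unit; v_19(x) = 3 > 0

ℤ_19 = {x ∈ ℚ_19 : v_19(x) ≥ 0} and ℤ_19^× = {x ∈ ℤ_19 : v_19(x) = 0}. Here v_19(89167/4) = v_19(num) − v_19(den) = 3; compare against these criteria.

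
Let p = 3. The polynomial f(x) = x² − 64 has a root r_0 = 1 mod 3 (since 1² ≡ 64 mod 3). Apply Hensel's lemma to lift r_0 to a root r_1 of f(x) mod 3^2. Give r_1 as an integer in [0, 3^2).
r_1 = 1 (mod 9)

Hensel's recurrence: r_{i+1} = r_i − f(r_i)·(f′(r_i))^{-1} mod 3^{i+2}, with f′(x) = 2x. Iterate:
  r_0 = 1 (mod 3)
  r_1 = 1 (mod 9)
Final: r_1 = 1, and one checks f(r_1) ≡ 0 mod 3^2.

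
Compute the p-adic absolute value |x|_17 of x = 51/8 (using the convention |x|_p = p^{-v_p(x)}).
|51/8|_17 = 1/17

Step 1 — compute v_17(x) by factoring powers of 17 out of the numerator and denominator: v_17(51/8) = 1. Step 2 — apply |x|_p = p^{-v_p(x)} = 17^{-1} = 1/17.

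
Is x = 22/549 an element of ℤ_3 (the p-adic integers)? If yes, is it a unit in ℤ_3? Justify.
x ∉ ℤ_3 (v_3(x) = -2 < 0)

ℤ_3 = {x ∈ ℚ_3 : v_3(x) ≥ 0} and ℤ_3^× = {x ∈ ℤ_3 : v_3(x) = 0}. Here v_3(22/549) = v_3(num) − v_3(den) = -2; compare against these criteria.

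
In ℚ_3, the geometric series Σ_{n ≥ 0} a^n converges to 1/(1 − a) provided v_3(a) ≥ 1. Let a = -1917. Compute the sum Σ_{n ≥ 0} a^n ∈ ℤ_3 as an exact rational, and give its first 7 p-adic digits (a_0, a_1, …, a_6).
Σ a^n = 1/(1 − a) = 1/1918;  first 7 digits = (1, 0, 0, 1, 0, 1, 1)

v_3(a) = 3 ≥ 1, so the series converges in ℤ_3 to 1/(1 − a) = 1/(1 − (-1917)) = 1/1918. Expand this rational in ℤ_3: compute digits iteratively via d_i = x_i mod 3, x_{i+1} = (x_i − d_i)/3. The first 7 digits are (1, 0, 0, 1, 0, 1, 1).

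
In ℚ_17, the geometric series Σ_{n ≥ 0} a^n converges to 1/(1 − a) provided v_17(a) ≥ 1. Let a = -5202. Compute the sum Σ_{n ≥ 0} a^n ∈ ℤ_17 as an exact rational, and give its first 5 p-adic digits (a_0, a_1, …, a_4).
Σ a^n = 1/(1 − a) = 1/5203;  first 5 digits = (1, 0, 16, 15, 0)

v_17(a) = 2 ≥ 1, so the series converges in ℤ_17 to 1/(1 − a) = 1/(1 − (-5202)) = 1/5203. Expand this rational in ℤ_17: compute digits iteratively via d_i = x_i mod 17, x_{i+1} = (x_i − d_i)/17. The first 5 digits are (1, 0, 16, 15, 0).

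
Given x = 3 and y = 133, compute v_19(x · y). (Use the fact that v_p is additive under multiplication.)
v_19(399) = 1

v_p(x) = 0 (factor: 3 = 19^0 · 3); v_p(y) = 1 (factor: 133 = 19^1 · 7). Additivity: v_p(xy) = v_p(x) + v_p(y) = 0 + 1 = 1. (Direct check: xy = 399 = 19^1 · (21).)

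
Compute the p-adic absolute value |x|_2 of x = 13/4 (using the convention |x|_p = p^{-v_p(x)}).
|13/4|_2 = 4

Step 1 — compute v_2(x) by factoring powers of 2 out of the numerator and denominator: v_2(13/4) = -2. Step 2 — apply |x|_p = p^{-v_p(x)} = 2^{2} = 4.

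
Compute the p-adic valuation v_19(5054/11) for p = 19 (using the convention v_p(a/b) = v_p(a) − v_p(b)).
v_19(5054/11) = 2

Factor powers of 19 from the numerator and denominator of the reduced fraction: 5054 = 19^2 · 14 and 11 = 19^0 · 11. Apply v_p(a/b) = v_p(a) − v_p(b): v_19(5054/11) = 2 − 0 = 2.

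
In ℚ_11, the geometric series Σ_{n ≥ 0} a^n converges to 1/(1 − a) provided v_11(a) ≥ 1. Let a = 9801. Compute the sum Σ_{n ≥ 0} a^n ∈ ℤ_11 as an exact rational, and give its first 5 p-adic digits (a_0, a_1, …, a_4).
Σ a^n = 1/(1 − a) = -1/9800;  first 5 digits = (1, 0, 4, 7, 5)

v_11(a) = 2 ≥ 1, so the series converges in ℤ_11 to 1/(1 − a) = 1/(1 − 9801) = -1/9800. Expand this rational in ℤ_11: compute digits iteratively via d_i = x_i mod 11, x_{i+1} = (x_i − d_i)/11. The first 5 digits are (1, 0, 4, 7, 5).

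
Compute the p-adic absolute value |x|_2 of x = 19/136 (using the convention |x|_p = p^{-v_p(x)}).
|19/136|_2 = 8

Step 1 — compute v_2(x) by factoring powers of 2 out of the numerator and denominator: v_2(19/136) = -3. Step 2 — apply |x|_p = p^{-v_p(x)} = 2^{3} = 8.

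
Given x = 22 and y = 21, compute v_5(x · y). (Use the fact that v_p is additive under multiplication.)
v_5(462) = 0

v_p(x) = 0 (factor: 22 = 5^0 · 22); v_p(y) = 0 (factor: 21 = 5^0 · 21). Additivity: v_p(xy) = v_p(x) + v_p(y) = 0 + 0 = 0. (Direct check: xy = 462 = 5^0 · (462).)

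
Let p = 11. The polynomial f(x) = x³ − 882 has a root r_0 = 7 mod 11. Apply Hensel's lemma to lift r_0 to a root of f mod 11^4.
r_3 = 51 (mod 14641)

Hensel: r_{i+1} = r_i − f(r_i)/f′(r_i) mod 11^{i+2}, where f′(x) = 3x². Iterate:
  r_0 = 7 (mod 11)
  r_1 = 51 (mod 121)
  r_2 = 51 (mod 1331)
  r_3 = 51 (mod 14641)
Final: r = 51 with f(r) ≡ 0 mod 11^4.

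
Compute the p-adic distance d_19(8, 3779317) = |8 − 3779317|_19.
d_19(8, 3779317) = 1/130321

Step 1 — x − y = 8 − 3779317 = -3779309. Step 2 — v_19(-3779309) = 4 (factor: -3779309 = −(19^4 · 29); the sign does not affect v_p). Step 3 — |x − y|_19 = 19^{-4} = 1/130321.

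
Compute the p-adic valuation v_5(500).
v_5(500) = 3

v_5(n) is the largest exponent k such that 5^k divides n. Factor out: 500 = 5^3 · 4. (Sign doesn't affect v_p.) So v_5(500) = 3.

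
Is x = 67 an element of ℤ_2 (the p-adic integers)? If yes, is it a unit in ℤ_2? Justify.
x ∈ ℤ_2^× (unit); v_2(x) = 0

ℤ_2 = {x ∈ ℚ_2 : v_2(x) ≥ 0} and ℤ_2^× = {x ∈ ℤ_2 : v_2(x) = 0}. Here v_2(67) = v_2(num) − v_2(den) = 0; compare against these criteria.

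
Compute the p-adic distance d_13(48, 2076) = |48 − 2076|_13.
d_13(48, 2076) = 1/169

Step 1 — x − y = 48 − 2076 = -2028. Step 2 — v_13(-2028) = 2 (factor: -2028 = −(13^2 · 12); the sign does not affect v_p). Step 3 — |x − y|_13 = 13^{-2} = 1/169.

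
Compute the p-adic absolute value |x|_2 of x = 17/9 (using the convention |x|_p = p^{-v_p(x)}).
|17/9|_2 = 1

Step 1 — compute v_2(x) by factoring powers of 2 out of the numerator and denominator: v_2(17/9) = 0. Step 2 — apply |x|_p = p^{-v_p(x)} = 2^{0} = 1.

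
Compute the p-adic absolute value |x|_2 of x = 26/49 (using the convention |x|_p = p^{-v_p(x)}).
|26/49|_2 = 1/2

Step 1 — compute v_2(x) by factoring powers of 2 out of the numerator and denominator: v_2(26/49) = 1. Step 2 — apply |x|_p = p^{-v_p(x)} = 2^{-1} = 1/2.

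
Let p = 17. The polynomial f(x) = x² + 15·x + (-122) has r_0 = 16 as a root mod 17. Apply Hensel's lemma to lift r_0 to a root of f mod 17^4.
r_3 = 71348 (mod 83521)

Hensel: r_{i+1} = r_i − f(r_i)·(f′(r_i))^{-1} mod 17^{i+2}, f′(x) = 2x + 15. Iterate:
  r_0 = 16 (mod 17)
  r_1 = 254 (mod 289)
  r_2 = 2566 (mod 4913)
  r_3 = 71348 (mod 83521)
Final: r = 71348 satisfies f(r) ≡ 0 mod 17^4.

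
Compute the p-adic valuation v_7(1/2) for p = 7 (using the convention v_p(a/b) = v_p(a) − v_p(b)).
v_7(1/2) = 0

Factor powers of 7 from the numerator and denominator of the reduced fraction: 1 = 7^0 · 1 and 2 = 7^0 · 2. Apply v_p(a/b) = v_p(a) − v_p(b): v_7(1/2) = 0 − 0 = 0.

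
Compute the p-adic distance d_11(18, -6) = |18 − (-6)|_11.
d_11(18, -6) = 1

Step 1 — x − y = 18 − (-6) = 24. Step 2 — v_11(24) = 0 (factor: 24 = (11^0 · 24); the sign does not affect v_p). Step 3 — |x − y|_11 = 11^{0} = 1.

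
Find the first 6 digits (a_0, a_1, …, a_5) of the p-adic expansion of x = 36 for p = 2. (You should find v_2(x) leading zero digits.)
(a_0, …, a_5) = (0, 0, 1, 0, 0, 1)

v_2(36) = 2, so a_0 = ... = a_1 = 0. Factor out: x = 2^2 · u with u = 9 a unit in ℤ_2. Expand u iteratively via a_{v+i} = u_i mod 2, u_{i+1} = (u_i − a_{v+i})/2:
  u_0 = 9;  a_2 = 1;  u_1 = (u_0 − 1)/2 = 4
  u_1 = 4;  a_3 = 0;  u_2 = (u_1 − 0)/2 = 2
  u_2 = 2;  a_4 = 0;  u_3 = (u_2 − 0)/2 = 1
  u_3 = 1;  a_5 = 1;  u_4 = (u_3 − 1)/2 = 0
Digits: (0, 0, 1, 0, 0, 1).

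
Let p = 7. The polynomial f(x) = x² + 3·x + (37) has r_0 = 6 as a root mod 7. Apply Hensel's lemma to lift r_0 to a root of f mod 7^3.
r_2 = 111 (mod 343)

Hensel: r_{i+1} = r_i − f(r_i)·(f′(r_i))^{-1} mod 7^{i+2}, f′(x) = 2x + 3. Iterate:
  r_0 = 6 (mod 7)
  r_1 = 13 (mod 49)
  r_2 = 111 (mod 343)
Final: r = 111 satisfies f(r) ≡ 0 mod 7^3.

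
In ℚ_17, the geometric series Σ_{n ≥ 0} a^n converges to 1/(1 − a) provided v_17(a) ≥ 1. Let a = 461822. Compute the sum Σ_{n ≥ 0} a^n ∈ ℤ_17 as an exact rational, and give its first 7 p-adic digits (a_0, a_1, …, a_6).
Σ a^n = 1/(1 − a) = -1/461821;  first 7 digits = (1, 0, 0, 9, 5, 0, 13)

v_17(a) = 3 ≥ 1, so the series converges in ℤ_17 to 1/(1 − a) = 1/(1 − 461822) = -1/461821. Expand this rational in ℤ_17: compute digits iteratively via d_i = x_i mod 17, x_{i+1} = (x_i − d_i)/17. The first 7 digits are (1, 0, 0, 9, 5, 0, 13).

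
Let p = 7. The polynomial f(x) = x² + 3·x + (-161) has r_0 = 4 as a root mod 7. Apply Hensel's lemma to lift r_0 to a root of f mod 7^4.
r_3 = 1691 (mod 2401)

Hensel: r_{i+1} = r_i − f(r_i)·(f′(r_i))^{-1} mod 7^{i+2}, f′(x) = 2x + 3. Iterate:
  r_0 = 4 (mod 7)
  r_1 = 25 (mod 49)
  r_2 = 319 (mod 343)
  r_3 = 1691 (mod 2401)
Final: r = 1691 satisfies f(r) ≡ 0 mod 7^4.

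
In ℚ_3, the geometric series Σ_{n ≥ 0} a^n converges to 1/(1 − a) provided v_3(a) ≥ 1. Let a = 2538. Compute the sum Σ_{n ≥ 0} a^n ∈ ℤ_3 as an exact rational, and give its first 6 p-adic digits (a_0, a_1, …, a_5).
Σ a^n = 1/(1 − a) = -1/2537;  first 6 digits = (1, 0, 0, 1, 1, 1)

v_3(a) = 3 ≥ 1, so the series converges in ℤ_3 to 1/(1 − a) = 1/(1 − 2538) = -1/2537. Expand this rational in ℤ_3: compute digits iteratively via d_i = x_i mod 3, x_{i+1} = (x_i − d_i)/3. The first 6 digits are (1, 0, 0, 1, 1, 1).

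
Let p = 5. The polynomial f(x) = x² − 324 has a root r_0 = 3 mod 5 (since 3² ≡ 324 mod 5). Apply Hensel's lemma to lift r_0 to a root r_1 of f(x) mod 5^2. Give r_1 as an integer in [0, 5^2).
r_1 = 18 (mod 25)

Hensel's recurrence: r_{i+1} = r_i − f(r_i)·(f′(r_i))^{-1} mod 5^{i+2}, with f′(x) = 2x. Iterate:
  r_0 = 3 (mod 5)
  r_1 = 18 (mod 25)
Final: r_1 = 18, and one checks f(r_1) ≡ 0 mod 5^2.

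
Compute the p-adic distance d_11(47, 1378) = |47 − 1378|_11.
d_11(47, 1378) = 1/1331

Step 1 — x − y = 47 − 1378 = -1331. Step 2 — v_11(-1331) = 3 (factor: -1331 = −(11^3 · 1); the sign does not affect v_p). Step 3 — |x − y|_11 = 11^{-3} = 1/1331.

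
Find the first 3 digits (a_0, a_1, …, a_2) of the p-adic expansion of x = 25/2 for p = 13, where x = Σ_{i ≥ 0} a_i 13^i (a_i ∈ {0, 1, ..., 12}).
(a_0, …, a_2) = (6, 7, 6)

v_13(25/2) = 0 (numerator and denominator both coprime to 13), so x ∈ ℤ_13^×. Compute digits iteratively via a_i = x_i mod 13, x_{i+1} = (x_i − a_i)/13, with x_0 = x:
  x_0 = 25/2;  a_0 = 6;  x_1 = (x_0 − 6)/13 = 1/2
  x_1 = 1/2;  a_1 = 7;  x_2 = (x_1 − 7)/13 = -1/2
  x_2 = -1/2;  a_2 = 6;  x_3 = (x_2 − 6)/13 = -1/2
Digits: (6, 7, 6).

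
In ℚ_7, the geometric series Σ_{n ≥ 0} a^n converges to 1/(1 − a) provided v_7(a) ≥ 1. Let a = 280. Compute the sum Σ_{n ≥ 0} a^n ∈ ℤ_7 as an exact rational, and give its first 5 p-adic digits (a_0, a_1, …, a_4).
Σ a^n = 1/(1 − a) = -1/279;  first 5 digits = (1, 5, 2, 4, 0)

v_7(a) = 1 ≥ 1, so the series converges in ℤ_7 to 1/(1 − a) = 1/(1 − 280) = -1/279. Expand this rational in ℤ_7: compute digits iteratively via d_i = x_i mod 7, x_{i+1} = (x_i − d_i)/7. The first 5 digits are (1, 5, 2, 4, 0).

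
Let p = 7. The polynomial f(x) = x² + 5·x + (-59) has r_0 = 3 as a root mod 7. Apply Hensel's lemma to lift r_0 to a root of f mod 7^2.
r_1 = 24 (mod 49)

Hensel: r_{i+1} = r_i − f(r_i)·(f′(r_i))^{-1} mod 7^{i+2}, f′(x) = 2x + 5. Iterate:
  r_0 = 3 (mod 7)
  r_1 = 24 (mod 49)
Final: r = 24 satisfies f(r) ≡ 0 mod 7^2.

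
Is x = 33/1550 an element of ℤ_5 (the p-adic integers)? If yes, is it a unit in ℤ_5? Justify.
x ∉ ℤ_5 (v_5(x) = -2 < 0)

ℤ_5 = {x ∈ ℚ_5 : v_5(x) ≥ 0} and ℤ_5^× = {x ∈ ℤ_5 : v_5(x) = 0}. Here v_5(33/1550) = v_5(num) − v_5(den) = -2; compare against these criteria.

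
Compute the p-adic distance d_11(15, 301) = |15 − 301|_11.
d_11(15, 301) = 1/11

Step 1 — x − y = 15 − 301 = -286. Step 2 — v_11(-286) = 1 (factor: -286 = −(11^1 · 26); the sign does not affect v_p). Step 3 — |x − y|_11 = 11^{-1} = 1/11.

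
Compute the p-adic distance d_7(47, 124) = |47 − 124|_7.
d_7(47, 124) = 1/7

Step 1 — x − y = 47 − 124 = -77. Step 2 — v_7(-77) = 1 (factor: -77 = −(7^1 · 11); the sign does not affect v_p). Step 3 — |x − y|_7 = 7^{-1} = 1/7.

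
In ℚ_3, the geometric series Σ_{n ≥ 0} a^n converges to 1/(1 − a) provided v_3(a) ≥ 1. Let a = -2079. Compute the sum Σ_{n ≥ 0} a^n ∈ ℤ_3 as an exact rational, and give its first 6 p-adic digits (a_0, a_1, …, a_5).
Σ a^n = 1/(1 − a) = 1/2080;  first 6 digits = (1, 0, 0, 1, 1, 0)

v_3(a) = 3 ≥ 1, so the series converges in ℤ_3 to 1/(1 − a) = 1/(1 − (-2079)) = 1/2080. Expand this rational in ℤ_3: compute digits iteratively via d_i = x_i mod 3, x_{i+1} = (x_i − d_i)/3. The first 6 digits are (1, 0, 0, 1, 1, 0).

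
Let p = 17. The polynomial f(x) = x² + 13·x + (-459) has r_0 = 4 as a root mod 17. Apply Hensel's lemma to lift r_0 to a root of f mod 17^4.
r_3 = 44969 (mod 83521)

Hensel: r_{i+1} = r_i − f(r_i)·(f′(r_i))^{-1} mod 17^{i+2}, f′(x) = 2x + 13. Iterate:
  r_0 = 4 (mod 17)
  r_1 = 174 (mod 289)
  r_2 = 752 (mod 4913)
  r_3 = 44969 (mod 83521)
Final: r = 44969 satisfies f(r) ≡ 0 mod 17^4.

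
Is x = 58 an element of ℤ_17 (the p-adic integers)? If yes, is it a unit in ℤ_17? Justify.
x ∈ ℤ_17^× (unit); v_17(x) = 0

ℤ_17 = {x ∈ ℚ_17 : v_17(x) ≥ 0} and ℤ_17^× = {x ∈ ℤ_17 : v_17(x) = 0}. Here v_17(58) = v_17(num) − v_17(den) = 0; compare against these criteria.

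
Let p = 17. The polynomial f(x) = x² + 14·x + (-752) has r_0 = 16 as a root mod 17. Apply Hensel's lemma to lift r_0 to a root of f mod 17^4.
r_3 = 37416 (mod 83521)

Hensel: r_{i+1} = r_i − f(r_i)·(f′(r_i))^{-1} mod 17^{i+2}, f′(x) = 2x + 14. Iterate:
  r_0 = 16 (mod 17)
  r_1 = 135 (mod 289)
  r_2 = 3025 (mod 4913)
  r_3 = 37416 (mod 83521)
Final: r = 37416 satisfies f(r) ≡ 0 mod 17^4.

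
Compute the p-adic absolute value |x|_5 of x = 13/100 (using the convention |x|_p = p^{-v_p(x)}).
|13/100|_5 = 25

Step 1 — compute v_5(x) by factoring powers of 5 out of the numerator and denominator: v_5(13/100) = -2. Step 2 — apply |x|_p = p^{-v_p(x)} = 5^{2} = 25.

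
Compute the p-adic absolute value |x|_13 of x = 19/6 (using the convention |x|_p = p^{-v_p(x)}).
|19/6|_13 = 1

Step 1 — compute v_13(x) by factoring powers of 13 out of the numerator and denominator: v_13(19/6) = 0. Step 2 — apply |x|_p = p^{-v_p(x)} = 13^{0} = 1.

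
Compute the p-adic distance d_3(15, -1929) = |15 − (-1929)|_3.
d_3(15, -1929) = 1/243

Step 1 — x − y = 15 − (-1929) = 1944. Step 2 — v_3(1944) = 5 (factor: 1944 = (3^5 · 8); the sign does not affect v_p). Step 3 — |x − y|_3 = 3^{-5} = 1/243.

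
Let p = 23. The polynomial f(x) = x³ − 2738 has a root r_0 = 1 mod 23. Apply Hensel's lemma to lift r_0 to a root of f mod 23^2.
r_1 = 208 (mod 529)

Hensel: r_{i+1} = r_i − f(r_i)/f′(r_i) mod 23^{i+2}, where f′(x) = 3x². Iterate:
  r_0 = 1 (mod 23)
  r_1 = 208 (mod 529)
Final: r = 208 with f(r) ≡ 0 mod 23^2.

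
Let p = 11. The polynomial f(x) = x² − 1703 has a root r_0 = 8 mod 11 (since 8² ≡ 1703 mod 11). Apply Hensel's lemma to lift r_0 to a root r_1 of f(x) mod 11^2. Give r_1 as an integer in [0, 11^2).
r_1 = 118 (mod 121)

Hensel's recurrence: r_{i+1} = r_i − f(r_i)·(f′(r_i))^{-1} mod 11^{i+2}, with f′(x) = 2x. Iterate:
  r_0 = 8 (mod 11)
  r_1 = 118 (mod 121)
Final: r_1 = 118, and one checks f(r_1) ≡ 0 mod 11^2.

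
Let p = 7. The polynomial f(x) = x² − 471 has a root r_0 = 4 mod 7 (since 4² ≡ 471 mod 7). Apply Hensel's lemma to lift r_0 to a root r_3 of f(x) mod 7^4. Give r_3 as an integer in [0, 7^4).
r_3 = 2223 (mod 2401)

Hensel's recurrence: r_{i+1} = r_i − f(r_i)·(f′(r_i))^{-1} mod 7^{i+2}, with f′(x) = 2x. Iterate:
  r_0 = 4 (mod 7)
  r_1 = 18 (mod 49)
  r_2 = 165 (mod 343)
  r_3 = 2223 (mod 2401)
Final: r_3 = 2223, and one checks f(r_3) ≡ 0 mod 7^4.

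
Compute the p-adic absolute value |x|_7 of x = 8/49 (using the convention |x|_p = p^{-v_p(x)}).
|8/49|_7 = 49

Step 1 — compute v_7(x) by factoring powers of 7 out of the numerator and denominator: v_7(8/49) = -2. Step 2 — apply |x|_p = p^{-v_p(x)} = 7^{2} = 49.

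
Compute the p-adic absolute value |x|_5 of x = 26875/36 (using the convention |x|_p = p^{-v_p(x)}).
|26875/36|_5 = 1/625

Step 1 — compute v_5(x) by factoring powers of 5 out of the numerator and denominator: v_5(26875/36) = 4. Step 2 — apply |x|_p = p^{-v_p(x)} = 5^{-4} = 1/625.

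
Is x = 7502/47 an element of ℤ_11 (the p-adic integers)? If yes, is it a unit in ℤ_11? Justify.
x ∈ ℤ_11 but not a unit; v_11(x) = 2 > 0

ℤ_11 = {x ∈ ℚ_11 : v_11(x) ≥ 0} and ℤ_11^× = {x ∈ ℤ_11 : v_11(x) = 0}. Here v_11(7502/47) = v_11(num) − v_11(den) = 2; compare against these criteria.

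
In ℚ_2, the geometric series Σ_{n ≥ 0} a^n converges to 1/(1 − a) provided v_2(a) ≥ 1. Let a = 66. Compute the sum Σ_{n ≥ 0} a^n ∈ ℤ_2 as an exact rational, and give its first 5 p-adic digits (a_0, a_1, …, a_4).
Σ a^n = 1/(1 − a) = -1/65;  first 5 digits = (1, 1, 1, 1, 1)

v_2(a) = 1 ≥ 1, so the series converges in ℤ_2 to 1/(1 − a) = 1/(1 − 66) = -1/65. Expand this rational in ℤ_2: compute digits iteratively via d_i = x_i mod 2, x_{i+1} = (x_i − d_i)/2. The first 5 digits are (1, 1, 1, 1, 1).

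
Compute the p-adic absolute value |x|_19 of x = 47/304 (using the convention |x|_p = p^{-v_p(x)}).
|47/304|_19 = 19

Step 1 — compute v_19(x) by factoring powers of 19 out of the numerator and denominator: v_19(47/304) = -1. Step 2 — apply |x|_p = p^{-v_p(x)} = 19^{1} = 19.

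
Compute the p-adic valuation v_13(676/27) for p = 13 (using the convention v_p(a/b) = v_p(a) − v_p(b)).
v_13(676/27) = 2

Factor powers of 13 from the numerator and denominator of the reduced fraction: 676 = 13^2 · 4 and 27 = 13^0 · 27. Apply v_p(a/b) = v_p(a) − v_p(b): v_13(676/27) = 2 − 0 = 2.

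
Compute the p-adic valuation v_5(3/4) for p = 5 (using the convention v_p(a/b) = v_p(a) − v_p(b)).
v_5(3/4) = 0

Factor powers of 5 from the numerator and denominator of the reduced fraction: 3 = 5^0 · 3 and 4 = 5^0 · 4. Apply v_p(a/b) = v_p(a) − v_p(b): v_5(3/4) = 0 − 0 = 0.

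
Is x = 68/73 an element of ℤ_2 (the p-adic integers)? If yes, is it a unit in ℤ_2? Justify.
x ∈ ℤ_2 but not a unit; v_2(x) = 2 > 0

ℤ_2 = {x ∈ ℚ_2 : v_2(x) ≥ 0} and ℤ_2^× = {x ∈ ℤ_2 : v_2(x) = 0}. Here v_2(68/73) = v_2(num) − v_2(den) = 2; compare against these criteria.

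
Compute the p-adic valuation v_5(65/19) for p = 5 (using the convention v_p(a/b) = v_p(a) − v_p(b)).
v_5(65/19) = 1

Factor powers of 5 from the numerator and denominator of the reduced fraction: 65 = 5^1 · 13 and 19 = 5^0 · 19. Apply v_p(a/b) = v_p(a) − v_p(b): v_5(65/19) = 1 − 0 = 1.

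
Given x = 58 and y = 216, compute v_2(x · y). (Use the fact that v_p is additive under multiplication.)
v_2(12528) = 4

v_p(x) = 1 (factor: 58 = 2^1 · 29); v_p(y) = 3 (factor: 216 = 2^3 · 27). Additivity: v_p(xy) = v_p(x) + v_p(y) = 1 + 3 = 4. (Direct check: xy = 12528 = 2^4 · (783).)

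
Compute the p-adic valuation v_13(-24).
v_13(-24) = 0

v_13(n) is the largest exponent k such that 13^k divides n. Factor out: -24 = -13^0 · 24. (Sign doesn't affect v_p.) So v_13(-24) = 0.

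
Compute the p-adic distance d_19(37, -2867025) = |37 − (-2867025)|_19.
d_19(37, -2867025) = 1/130321

Step 1 — x − y = 37 − (-2867025) = 2867062. Step 2 — v_19(2867062) = 4 (factor: 2867062 = (19^4 · 22); the sign does not affect v_p). Step 3 — |x − y|_19 = 19^{-4} = 1/130321.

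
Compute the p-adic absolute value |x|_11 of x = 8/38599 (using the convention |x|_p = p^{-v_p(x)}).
|8/38599|_11 = 1331

Step 1 — compute v_11(x) by factoring powers of 11 out of the numerator and denominator: v_11(8/38599) = -3. Step 2 — apply |x|_p = p^{-v_p(x)} = 11^{3} = 1331.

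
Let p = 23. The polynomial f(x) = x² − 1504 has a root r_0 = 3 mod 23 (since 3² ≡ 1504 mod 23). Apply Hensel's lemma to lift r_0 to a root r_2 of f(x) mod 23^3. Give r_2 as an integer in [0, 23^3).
r_2 = 8099 (mod 12167)

Hensel's recurrence: r_{i+1} = r_i − f(r_i)·(f′(r_i))^{-1} mod 23^{i+2}, with f′(x) = 2x. Iterate:
  r_0 = 3 (mod 23)
  r_1 = 164 (mod 529)
  r_2 = 8099 (mod 12167)
Final: r_2 = 8099, and one checks f(r_2) ≡ 0 mod 23^3.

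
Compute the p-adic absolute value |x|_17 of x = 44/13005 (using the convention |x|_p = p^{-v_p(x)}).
|44/13005|_17 = 289

Step 1 — compute v_17(x) by factoring powers of 17 out of the numerator and denominator: v_17(44/13005) = -2. Step 2 — apply |x|_p = p^{-v_p(x)} = 17^{2} = 289.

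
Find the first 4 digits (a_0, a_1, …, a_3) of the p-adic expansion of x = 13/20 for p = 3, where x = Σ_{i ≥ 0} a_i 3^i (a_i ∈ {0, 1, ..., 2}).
(a_0, …, a_3) = (2, 0, 0, 1)

v_3(13/20) = 0 (numerator and denominator both coprime to 3), so x ∈ ℤ_3^×. Compute digits iteratively via a_i = x_i mod 3, x_{i+1} = (x_i − a_i)/3, with x_0 = x:
  x_0 = 13/20;  a_0 = 2;  x_1 = (x_0 − 2)/3 = -9/20
  x_1 = -9/20;  a_1 = 0;  x_2 = (x_1 − 0)/3 = -3/20
  x_2 = -3/20;  a_2 = 0;  x_3 = (x_2 − 0)/3 = -1/20
  x_3 = -1/20;  a_3 = 1;  x_4 = (x_3 − 1)/3 = -7/20
Digits: (2, 0, 0, 1).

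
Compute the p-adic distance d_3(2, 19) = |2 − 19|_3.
d_3(2, 19) = 1

Step 1 — x − y = 2 − 19 = -17. Step 2 — v_3(-17) = 0 (factor: -17 = −(3^0 · 17); the sign does not affect v_p). Step 3 — |x − y|_3 = 3^{0} = 1.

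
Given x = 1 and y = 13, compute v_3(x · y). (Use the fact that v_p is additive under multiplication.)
v_3(13) = 0

v_p(x) = 0 (factor: 1 = 3^0 · 1); v_p(y) = 0 (factor: 13 = 3^0 · 13). Additivity: v_p(xy) = v_p(x) + v_p(y) = 0 + 0 = 0. (Direct check: xy = 13 = 3^0 · (13).)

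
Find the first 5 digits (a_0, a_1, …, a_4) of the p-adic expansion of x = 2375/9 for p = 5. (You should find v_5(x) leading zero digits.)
(a_0, …, a_4) = (0, 0, 0, 1, 3)

v_5(2375/9) = 3, so a_0 = ... = a_2 = 0. Factor out: x = 5^3 · u with u = 19/9 a unit in ℤ_5. Expand u iteratively via a_{v+i} = u_i mod 5, u_{i+1} = (u_i − a_{v+i})/5:
  u_0 = 19/9;  a_3 = 1;  u_1 = (u_0 − 1)/5 = 2/9
  u_1 = 2/9;  a_4 = 3;  u_2 = (u_1 − 3)/5 = -5/9
Digits: (0, 0, 0, 1, 3).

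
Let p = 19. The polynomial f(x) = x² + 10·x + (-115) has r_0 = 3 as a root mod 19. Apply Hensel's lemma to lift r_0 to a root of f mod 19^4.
r_3 = 101900 (mod 130321)

Hensel: r_{i+1} = r_i − f(r_i)·(f′(r_i))^{-1} mod 19^{i+2}, f′(x) = 2x + 10. Iterate:
  r_0 = 3 (mod 19)
  r_1 = 98 (mod 361)
  r_2 = 5874 (mod 6859)
  r_3 = 101900 (mod 130321)
Final: r = 101900 satisfies f(r) ≡ 0 mod 19^4.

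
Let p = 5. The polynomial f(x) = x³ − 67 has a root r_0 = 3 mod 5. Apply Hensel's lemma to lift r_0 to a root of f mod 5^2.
r_1 = 23 (mod 25)

Hensel: r_{i+1} = r_i − f(r_i)/f′(r_i) mod 5^{i+2}, where f′(x) = 3x². Iterate:
  r_0 = 3 (mod 5)
  r_1 = 23 (mod 25)
Final: r = 23 with f(r) ≡ 0 mod 5^2.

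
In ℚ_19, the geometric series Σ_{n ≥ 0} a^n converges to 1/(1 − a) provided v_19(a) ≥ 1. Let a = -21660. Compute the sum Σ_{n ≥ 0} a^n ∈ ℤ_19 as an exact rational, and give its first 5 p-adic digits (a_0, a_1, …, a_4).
Σ a^n = 1/(1 − a) = 1/21661;  first 5 digits = (1, 0, 16, 15, 8)

v_19(a) = 2 ≥ 1, so the series converges in ℤ_19 to 1/(1 − a) = 1/(1 − (-21660)) = 1/21661. Expand this rational in ℤ_19: compute digits iteratively via d_i = x_i mod 19, x_{i+1} = (x_i − d_i)/19. The first 5 digits are (1, 0, 16, 15, 8).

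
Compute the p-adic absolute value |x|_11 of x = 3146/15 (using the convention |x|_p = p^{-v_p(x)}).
|3146/15|_11 = 1/121

Step 1 — compute v_11(x) by factoring powers of 11 out of the numerator and denominator: v_11(3146/15) = 2. Step 2 — apply |x|_p = p^{-v_p(x)} = 11^{-2} = 1/121.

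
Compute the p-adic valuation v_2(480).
v_2(480) = 5

v_2(n) is the largest exponent k such that 2^k divides n. Factor out: 480 = 2^5 · 15. (Sign doesn't affect v_p.) So v_2(480) = 5.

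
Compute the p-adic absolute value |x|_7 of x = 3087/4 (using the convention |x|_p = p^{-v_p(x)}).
|3087/4|_7 = 1/343

Step 1 — compute v_7(x) by factoring powers of 7 out of the numerator and denominator: v_7(3087/4) = 3. Step 2 — apply |x|_p = p^{-v_p(x)} = 7^{-3} = 1/343.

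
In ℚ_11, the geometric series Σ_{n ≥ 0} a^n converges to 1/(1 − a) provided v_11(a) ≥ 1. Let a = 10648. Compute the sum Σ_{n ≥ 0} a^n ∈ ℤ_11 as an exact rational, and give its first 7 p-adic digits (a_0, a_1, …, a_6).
Σ a^n = 1/(1 − a) = -1/10647;  first 7 digits = (1, 0, 0, 8, 0, 0, 9)

v_11(a) = 3 ≥ 1, so the series converges in ℤ_11 to 1/(1 − a) = 1/(1 − 10648) = -1/10647. Expand this rational in ℤ_11: compute digits iteratively via d_i = x_i mod 11, x_{i+1} = (x_i − d_i)/11. The first 7 digits are (1, 0, 0, 8, 0, 0, 9).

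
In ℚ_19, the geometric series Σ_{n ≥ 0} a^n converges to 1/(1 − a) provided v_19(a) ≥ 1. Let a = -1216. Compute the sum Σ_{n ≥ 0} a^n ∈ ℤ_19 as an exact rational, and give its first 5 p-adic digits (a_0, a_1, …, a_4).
Σ a^n = 1/(1 − a) = 1/1217;  first 5 digits = (1, 12, 7, 5, 15)

v_19(a) = 1 ≥ 1, so the series converges in ℤ_19 to 1/(1 − a) = 1/(1 − (-1216)) = 1/1217. Expand this rational in ℤ_19: compute digits iteratively via d_i = x_i mod 19, x_{i+1} = (x_i − d_i)/19. The first 5 digits are (1, 12, 7, 5, 15).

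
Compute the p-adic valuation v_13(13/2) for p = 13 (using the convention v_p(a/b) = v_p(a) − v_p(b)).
v_13(13/2) = 1

Factor powers of 13 from the numerator and denominator of the reduced fraction: 13 = 13^1 · 1 and 2 = 13^0 · 2. Apply v_p(a/b) = v_p(a) − v_p(b): v_13(13/2) = 1 − 0 = 1.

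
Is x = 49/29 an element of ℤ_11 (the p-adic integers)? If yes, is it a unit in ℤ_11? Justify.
x ∈ ℤ_11^× (unit); v_11(x) = 0

ℤ_11 = {x ∈ ℚ_11 : v_11(x) ≥ 0} and ℤ_11^× = {x ∈ ℤ_11 : v_11(x) = 0}. Here v_11(49/29) = v_11(num) − v_11(den) = 0; compare against these criteria.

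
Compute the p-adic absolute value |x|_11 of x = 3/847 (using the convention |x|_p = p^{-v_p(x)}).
|3/847|_11 = 121

Step 1 — compute v_11(x) by factoring powers of 11 out of the numerator and denominator: v_11(3/847) = -2. Step 2 — apply |x|_p = p^{-v_p(x)} = 11^{2} = 121.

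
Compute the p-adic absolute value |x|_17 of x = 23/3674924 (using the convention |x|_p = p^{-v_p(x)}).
|23/3674924|_17 = 83521

Step 1 — compute v_17(x) by factoring powers of 17 out of the numerator and denominator: v_17(23/3674924) = -4. Step 2 — apply |x|_p = p^{-v_p(x)} = 17^{4} = 83521.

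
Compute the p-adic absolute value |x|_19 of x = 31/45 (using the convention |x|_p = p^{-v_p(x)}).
|31/45|_19 = 1

Step 1 — compute v_19(x) by factoring powers of 19 out of the numerator and denominator: v_19(31/45) = 0. Step 2 — apply |x|_p = p^{-v_p(x)} = 19^{0} = 1.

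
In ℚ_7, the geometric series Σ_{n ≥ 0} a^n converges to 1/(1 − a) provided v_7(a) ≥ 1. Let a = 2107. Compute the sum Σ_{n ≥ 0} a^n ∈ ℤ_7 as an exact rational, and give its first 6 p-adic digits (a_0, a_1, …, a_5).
Σ a^n = 1/(1 − a) = -1/2106;  first 6 digits = (1, 0, 1, 6, 1, 5)

v_7(a) = 2 ≥ 1, so the series converges in ℤ_7 to 1/(1 − a) = 1/(1 − 2107) = -1/2106. Expand this rational in ℤ_7: compute digits iteratively via d_i = x_i mod 7, x_{i+1} = (x_i − d_i)/7. The first 6 digits are (1, 0, 1, 6, 1, 5).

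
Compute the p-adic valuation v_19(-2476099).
v_19(-2476099) = 5

v_19(n) is the largest exponent k such that 19^k divides n. Factor out: -2476099 = -19^5 · 1. (Sign doesn't affect v_p.) So v_19(-2476099) = 5.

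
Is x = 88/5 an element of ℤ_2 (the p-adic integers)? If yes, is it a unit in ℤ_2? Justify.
x ∈ ℤ_2 but not a unit; v_2(x) = 3 > 0

ℤ_2 = {x ∈ ℚ_2 : v_2(x) ≥ 0} and ℤ_2^× = {x ∈ ℤ_2 : v_2(x) = 0}. Here v_2(88/5) = v_2(num) − v_2(den) = 3; compare against these criteria.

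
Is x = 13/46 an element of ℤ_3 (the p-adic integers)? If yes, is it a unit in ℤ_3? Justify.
x ∈ ℤ_3^× (unit); v_3(x) = 0

ℤ_3 = {x ∈ ℚ_3 : v_3(x) ≥ 0} and ℤ_3^× = {x ∈ ℤ_3 : v_3(x) = 0}. Here v_3(13/46) = v_3(num) − v_3(den) = 0; compare against these criteria.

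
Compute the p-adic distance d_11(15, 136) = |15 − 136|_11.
d_11(15, 136) = 1/121

Step 1 — x − y = 15 − 136 = -121. Step 2 — v_11(-121) = 2 (factor: -121 = −(11^2 · 1); the sign does not affect v_p). Step 3 — |x − y|_11 = 11^{-2} = 1/121.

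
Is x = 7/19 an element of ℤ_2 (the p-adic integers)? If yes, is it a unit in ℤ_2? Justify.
x ∈ ℤ_2^× (unit); v_2(x) = 0

ℤ_2 = {x ∈ ℚ_2 : v_2(x) ≥ 0} and ℤ_2^× = {x ∈ ℤ_2 : v_2(x) = 0}. Here v_2(7/19) = v_2(num) − v_2(den) = 0; compare against these criteria.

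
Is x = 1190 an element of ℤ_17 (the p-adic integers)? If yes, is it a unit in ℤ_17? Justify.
x ∈ ℤ_17 but not a unit; v_17(x) = 1 > 0

ℤ_17 = {x ∈ ℚ_17 : v_17(x) ≥ 0} and ℤ_17^× = {x ∈ ℤ_17 : v_17(x) = 0}. Here v_17(1190) = v_17(num) − v_17(den) = 1; compare against these criteria.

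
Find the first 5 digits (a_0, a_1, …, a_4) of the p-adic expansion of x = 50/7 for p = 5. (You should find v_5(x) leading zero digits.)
(a_0, …, a_4) = (0, 0, 1, 2, 1)

v_5(50/7) = 2, so a_0 = ... = a_1 = 0. Factor out: x = 5^2 · u with u = 2/7 a unit in ℤ_5. Expand u iteratively via a_{v+i} = u_i mod 5, u_{i+1} = (u_i − a_{v+i})/5:
  u_0 = 2/7;  a_2 = 1;  u_1 = (u_0 − 1)/5 = -1/7
  u_1 = -1/7;  a_3 = 2;  u_2 = (u_1 − 2)/5 = -3/7
  u_2 = -3/7;  a_4 = 1;  u_3 = (u_2 − 1)/5 = -2/7
Digits: (0, 0, 1, 2, 1).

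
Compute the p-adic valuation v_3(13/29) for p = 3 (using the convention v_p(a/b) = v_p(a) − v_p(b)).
v_3(13/29) = 0

Factor powers of 3 from the numerator and denominator of the reduced fraction: 13 = 3^0 · 13 and 29 = 3^0 · 29. Apply v_p(a/b) = v_p(a) − v_p(b): v_3(13/29) = 0 − 0 = 0.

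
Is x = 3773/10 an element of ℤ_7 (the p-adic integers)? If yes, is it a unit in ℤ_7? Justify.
x ∈ ℤ_7 but not a unit; v_7(x) = 3 > 0

ℤ_7 = {x ∈ ℚ_7 : v_7(x) ≥ 0} and ℤ_7^× = {x ∈ ℤ_7 : v_7(x) = 0}. Here v_7(3773/10) = v_7(num) − v_7(den) = 3; compare against these criteria.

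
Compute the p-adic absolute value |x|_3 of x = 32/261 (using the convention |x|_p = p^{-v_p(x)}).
|32/261|_3 = 9

Step 1 — compute v_3(x) by factoring powers of 3 out of the numerator and denominator: v_3(32/261) = -2. Step 2 — apply |x|_p = p^{-v_p(x)} = 3^{2} = 9.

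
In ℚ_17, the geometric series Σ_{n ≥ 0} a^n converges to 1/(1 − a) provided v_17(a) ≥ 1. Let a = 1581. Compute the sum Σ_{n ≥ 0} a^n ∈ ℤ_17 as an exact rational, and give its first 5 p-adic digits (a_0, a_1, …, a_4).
Σ a^n = 1/(1 − a) = -1/1580;  first 5 digits = (1, 8, 1, 1, 16)

v_17(a) = 1 ≥ 1, so the series converges in ℤ_17 to 1/(1 − a) = 1/(1 − 1581) = -1/1580. Expand this rational in ℤ_17: compute digits iteratively via d_i = x_i mod 17, x_{i+1} = (x_i − d_i)/17. The first 5 digits are (1, 8, 1, 1, 16).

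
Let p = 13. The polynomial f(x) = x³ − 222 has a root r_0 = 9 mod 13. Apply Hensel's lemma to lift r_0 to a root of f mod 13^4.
r_3 = 20458 (mod 28561)

Hensel: r_{i+1} = r_i − f(r_i)/f′(r_i) mod 13^{i+2}, where f′(x) = 3x². Iterate:
  r_0 = 9 (mod 13)
  r_1 = 9 (mod 169)
  r_2 = 685 (mod 2197)
  r_3 = 20458 (mod 28561)
Final: r = 20458 with f(r) ≡ 0 mod 13^4.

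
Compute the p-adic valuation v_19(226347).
v_19(226347) = 3

v_19(n) is the largest exponent k such that 19^k divides n. Factor out: 226347 = 19^3 · 33. (Sign doesn't affect v_p.) So v_19(226347) = 3.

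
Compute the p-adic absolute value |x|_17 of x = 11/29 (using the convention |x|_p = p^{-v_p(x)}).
|11/29|_17 = 1

Step 1 — compute v_17(x) by factoring powers of 17 out of the numerator and denominator: v_17(11/29) = 0. Step 2 — apply |x|_p = p^{-v_p(x)} = 17^{0} = 1.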